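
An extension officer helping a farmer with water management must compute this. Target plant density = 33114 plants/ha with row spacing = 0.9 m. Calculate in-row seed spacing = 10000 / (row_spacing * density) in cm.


spacing = 10000 / (row_sp * density)
        = 10000 / (0.9 * 33114)
        = 10000 / 29802.60
        = 0.33554 m = 33.55 cm


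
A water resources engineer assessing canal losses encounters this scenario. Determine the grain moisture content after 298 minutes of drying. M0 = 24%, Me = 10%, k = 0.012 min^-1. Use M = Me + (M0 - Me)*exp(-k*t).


M = Me + (M0 - Me) * e^(-k*t)
  = 10 + (24 - 10) * e^(-0.012*298)
  = 10 + 14 * e^(-3.576)
  = 10 + 14 * 0.02799
  = 10 + 0.3918
  = 10.39%


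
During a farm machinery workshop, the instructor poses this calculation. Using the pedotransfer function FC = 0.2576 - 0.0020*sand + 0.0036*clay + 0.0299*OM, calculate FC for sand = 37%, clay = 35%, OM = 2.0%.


FC = 0.2576 - 0.0020*37 + 0.0036*35 + 0.0299*2.0
   = 0.2576 - 0.0740 + 0.1260 + 0.0598
   = 0.3694


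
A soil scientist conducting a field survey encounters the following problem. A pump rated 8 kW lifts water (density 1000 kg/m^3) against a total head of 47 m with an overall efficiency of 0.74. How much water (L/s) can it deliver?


Q = (P * 1000 * eta) / (rho * g * H)
  = (8 * 1000 * 0.74) / (1000 * 9.81 * 47)
  = 5920 / 461070
  = 0.01284 m^3/s = 12.84 L/s


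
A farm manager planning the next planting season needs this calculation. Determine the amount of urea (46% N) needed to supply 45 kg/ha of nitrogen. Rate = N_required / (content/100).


Rate = N_required / (N_content / 100)
     = 45 / (46 / 100)
     = 45 / 0.46
     = 97.83 kg/ha


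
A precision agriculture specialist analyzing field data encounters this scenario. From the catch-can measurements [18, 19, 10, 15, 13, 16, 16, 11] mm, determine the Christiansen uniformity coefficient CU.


xbar = 118 / 8 = 14.750
sum|xi - xbar| = 20.500
CU = 100 * (1 - 20.500 / (8 * 14.750))
   = 100 * (1 - 0.1737)
   = 82.63%


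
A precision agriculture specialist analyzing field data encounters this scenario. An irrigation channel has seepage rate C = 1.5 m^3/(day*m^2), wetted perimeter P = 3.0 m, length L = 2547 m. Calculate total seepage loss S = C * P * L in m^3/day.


S = C * P * L
  = 1.5 * 3.0 * 2547
  = 11461.50 m^3/day


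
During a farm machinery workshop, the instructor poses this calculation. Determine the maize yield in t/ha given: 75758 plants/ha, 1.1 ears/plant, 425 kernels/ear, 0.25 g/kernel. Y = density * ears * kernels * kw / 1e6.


Y = density * ears * kernels * kw
  = 75758 * 1.1 * 425 * 0.25 g/ha
  = 8854216.25 g/ha
  = 8854.22 kg/ha = 8.85 t/ha


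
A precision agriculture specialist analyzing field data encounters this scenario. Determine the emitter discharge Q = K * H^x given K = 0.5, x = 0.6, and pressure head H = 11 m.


Q = K * H^x
  = 0.5 * 11^0.6
  = 0.5 * 4.2154
  = 2.11 L/h


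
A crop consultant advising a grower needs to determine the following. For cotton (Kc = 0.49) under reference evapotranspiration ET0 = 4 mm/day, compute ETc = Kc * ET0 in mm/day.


ETc = Kc * ET0
    = 0.49 * 4
    = 1.96 mm/day


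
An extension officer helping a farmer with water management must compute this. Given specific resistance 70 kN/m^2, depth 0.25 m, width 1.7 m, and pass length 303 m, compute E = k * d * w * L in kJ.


E = k * d * w * L
  = 70 * 0.25 * 1.7 * 303
  = 9014.25 kJ


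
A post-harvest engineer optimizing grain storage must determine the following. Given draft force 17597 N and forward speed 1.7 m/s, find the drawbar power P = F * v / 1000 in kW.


P = F * v / 1000
  = 17597 * 1.7 / 1000
  = 29914.90 / 1000
  = 29.91 kW


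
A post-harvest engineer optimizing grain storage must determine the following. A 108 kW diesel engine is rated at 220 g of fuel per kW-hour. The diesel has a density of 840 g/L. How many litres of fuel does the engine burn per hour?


FC = P * BSFC / rho_fuel
   = 108 * 220 / 840
   = 23760 / 840
   = 28.29 L/h


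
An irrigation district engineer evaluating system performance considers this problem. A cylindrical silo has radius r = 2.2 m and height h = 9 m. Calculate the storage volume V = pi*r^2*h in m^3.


V = pi * r^2 * h
  = pi * 2.2^2 * 9
  = pi * 4.84 * 9
  = 136.85 m^3


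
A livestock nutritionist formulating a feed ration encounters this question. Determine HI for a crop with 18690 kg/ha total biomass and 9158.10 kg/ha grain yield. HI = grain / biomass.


HI = grain_yield / biomass
   = 9158.10 / 18690
   = 0.49


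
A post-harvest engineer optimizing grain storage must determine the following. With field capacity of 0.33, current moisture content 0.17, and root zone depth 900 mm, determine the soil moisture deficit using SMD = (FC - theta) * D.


SMD = (FC - theta) * D
    = (0.33 - 0.17) * 900
    = 0.160 * 900
    = 144 mm


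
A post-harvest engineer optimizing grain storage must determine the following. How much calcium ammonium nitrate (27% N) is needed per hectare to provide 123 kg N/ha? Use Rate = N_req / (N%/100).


Rate = N_required / (N_content / 100)
     = 123 / (27 / 100)
     = 123 / 0.27
     = 455.56 kg/ha


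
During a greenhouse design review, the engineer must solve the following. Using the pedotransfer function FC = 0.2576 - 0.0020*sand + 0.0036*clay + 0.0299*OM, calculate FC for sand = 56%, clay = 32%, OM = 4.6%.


FC = 0.2576 - 0.0020*56 + 0.0036*32 + 0.0299*4.6
   = 0.2576 - 0.1120 + 0.1152 + 0.1375
   = 0.3983


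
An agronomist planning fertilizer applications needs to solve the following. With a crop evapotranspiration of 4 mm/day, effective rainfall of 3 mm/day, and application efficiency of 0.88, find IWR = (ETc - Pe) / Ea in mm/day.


IWR = (ETc - Pe) / Ea
    = (4 - 3) / 0.88
    = 1 / 0.88
    = 1.14 mm/day


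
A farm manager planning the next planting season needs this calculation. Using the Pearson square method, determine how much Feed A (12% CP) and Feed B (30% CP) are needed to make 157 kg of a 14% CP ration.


parts_A = CP_b - target = 30 - 14 = 16
parts_B = target - CP_a = 14 - 12 = 2
total_parts = 16 + 2 = 18
Feed A = 157 * 16 / 18 = 139.56 kg
Feed B = 157 * 2 / 18 = 17.44 kg

139.56 kg


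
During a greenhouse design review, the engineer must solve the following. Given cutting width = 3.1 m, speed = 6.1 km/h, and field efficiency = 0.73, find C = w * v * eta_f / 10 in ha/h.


C = w * v * eta_f / 10
  = 3.1 * 6.1 * 0.73 / 10
  = 13.80 / 10
  = 1.38 ha/h


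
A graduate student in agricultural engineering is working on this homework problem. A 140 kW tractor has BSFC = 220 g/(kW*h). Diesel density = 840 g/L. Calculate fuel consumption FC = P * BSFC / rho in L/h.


FC = P * BSFC / rho_fuel
   = 140 * 220 / 840
   = 30800 / 840
   = 36.67 L/h


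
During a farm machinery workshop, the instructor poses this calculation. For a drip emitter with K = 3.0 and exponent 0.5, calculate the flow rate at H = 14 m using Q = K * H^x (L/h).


Q = K * H^x
  = 3.0 * 14^0.5
  = 3.0 * 3.7417
  = 11.22 L/h


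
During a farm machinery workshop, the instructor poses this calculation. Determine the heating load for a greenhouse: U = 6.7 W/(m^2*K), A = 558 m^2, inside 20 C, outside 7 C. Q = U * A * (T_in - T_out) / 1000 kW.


dT = 20 - (7) = 13 K
Q = U * A * dT
  = 6.7 * 558 * 13
  = 48601.80 W = 48.60 kW


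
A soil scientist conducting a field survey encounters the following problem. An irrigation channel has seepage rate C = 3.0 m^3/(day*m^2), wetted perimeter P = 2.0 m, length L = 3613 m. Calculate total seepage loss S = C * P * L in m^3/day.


S = C * P * L
  = 3.0 * 2.0 * 3613
  = 21678 m^3/day


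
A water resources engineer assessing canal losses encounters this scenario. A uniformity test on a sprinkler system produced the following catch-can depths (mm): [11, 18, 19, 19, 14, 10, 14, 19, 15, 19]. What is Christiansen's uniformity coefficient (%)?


xbar = 158 / 10 = 15.800
sum|xi - xbar| = 30
CU = 100 * (1 - 30 / (10 * 15.800))
   = 100 * (1 - 0.1899)
   = 81.01%


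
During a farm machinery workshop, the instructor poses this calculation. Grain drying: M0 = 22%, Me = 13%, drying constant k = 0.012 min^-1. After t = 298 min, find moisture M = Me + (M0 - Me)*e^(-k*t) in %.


M = Me + (M0 - Me) * e^(-k*t)
  = 13 + (22 - 13) * e^(-0.012*298)
  = 13 + 9 * e^(-3.576)
  = 13 + 9 * 0.02799
  = 13 + 0.2519
  = 13.25%


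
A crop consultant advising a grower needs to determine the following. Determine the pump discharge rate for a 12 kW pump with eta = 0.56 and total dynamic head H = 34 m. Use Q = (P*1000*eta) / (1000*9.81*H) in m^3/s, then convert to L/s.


Q = (P * 1000 * eta) / (rho * g * H)
  = (12 * 1000 * 0.56) / (1000 * 9.81 * 34)
  = 6720 / 333540
  = 0.02015 m^3/s = 20.15 L/s


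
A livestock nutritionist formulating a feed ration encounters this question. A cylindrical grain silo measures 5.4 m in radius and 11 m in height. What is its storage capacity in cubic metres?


V = pi * r^2 * h
  = pi * 5.4^2 * 11
  = pi * 29.16 * 11
  = 1007.70 m^3


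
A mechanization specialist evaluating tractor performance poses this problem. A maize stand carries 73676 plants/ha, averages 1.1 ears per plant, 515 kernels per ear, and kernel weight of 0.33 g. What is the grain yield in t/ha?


Y = density * ears * kernels * kw
  = 73676 * 1.1 * 515 * 0.33 g/ha
  = 13773359.82 g/ha
  = 13773.36 kg/ha = 13.77 t/ha


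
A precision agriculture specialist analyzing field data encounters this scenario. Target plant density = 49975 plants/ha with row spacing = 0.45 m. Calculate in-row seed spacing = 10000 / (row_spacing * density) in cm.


spacing = 10000 / (row_sp * density)
        = 10000 / (0.45 * 49975)
        = 10000 / 22488.75
        = 0.44467 m = 44.47 cm


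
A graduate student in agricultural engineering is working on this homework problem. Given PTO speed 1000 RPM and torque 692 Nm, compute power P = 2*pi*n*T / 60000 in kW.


P = 2*pi*n*T / 60000
  = 2*pi * 1000 * 692 / 60000
  = 4347964.23 / 60000
  = 72.47 kW


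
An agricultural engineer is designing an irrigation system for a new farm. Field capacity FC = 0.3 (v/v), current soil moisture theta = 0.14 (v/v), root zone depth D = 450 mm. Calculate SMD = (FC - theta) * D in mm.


SMD = (FC - theta) * D
    = (0.3 - 0.14) * 450
    = 0.160 * 450
    = 72 mm


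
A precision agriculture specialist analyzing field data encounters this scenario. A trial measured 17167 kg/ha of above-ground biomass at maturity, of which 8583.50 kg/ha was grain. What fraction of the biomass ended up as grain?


HI = grain_yield / biomass
   = 8583.50 / 17167
   = 0.50


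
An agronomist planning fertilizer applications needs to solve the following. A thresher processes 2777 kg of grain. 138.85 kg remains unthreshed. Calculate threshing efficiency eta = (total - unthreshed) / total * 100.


eta = (total - unthreshed) / total * 100
    = (2777 - 138.85) / 2777 * 100
    = 2638.15 / 2777 * 100
    = 95%


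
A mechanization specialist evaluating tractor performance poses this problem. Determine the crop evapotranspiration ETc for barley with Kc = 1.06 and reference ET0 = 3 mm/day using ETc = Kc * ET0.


ETc = Kc * ET0
    = 1.06 * 3
    = 3.18 mm/day


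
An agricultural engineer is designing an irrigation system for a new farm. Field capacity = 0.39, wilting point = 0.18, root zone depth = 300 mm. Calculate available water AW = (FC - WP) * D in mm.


AW = (FC - WP) * D
   = (0.39 - 0.18) * 300
   = 0.21 * 300
   = 63 mm


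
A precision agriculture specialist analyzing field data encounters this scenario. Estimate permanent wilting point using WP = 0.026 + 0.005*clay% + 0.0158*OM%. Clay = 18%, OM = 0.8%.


WP = 0.026 + 0.005*18 + 0.0158*0.8
   = 0.026 + 0.0900 + 0.0126
   = 0.1286


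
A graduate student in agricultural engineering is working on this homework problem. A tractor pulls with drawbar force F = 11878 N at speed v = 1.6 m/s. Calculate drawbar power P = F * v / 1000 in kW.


P = F * v / 1000
  = 11878 * 1.6 / 1000
  = 19004.80 / 1000
  = 19.00 kW


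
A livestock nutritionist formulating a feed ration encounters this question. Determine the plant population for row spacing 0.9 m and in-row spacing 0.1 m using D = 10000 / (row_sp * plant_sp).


D = 10000 / (row_sp * plant_sp)
  = 10000 / (0.9 * 0.1)
  = 10000 / 0.0900
  = 111111.11 plants/ha


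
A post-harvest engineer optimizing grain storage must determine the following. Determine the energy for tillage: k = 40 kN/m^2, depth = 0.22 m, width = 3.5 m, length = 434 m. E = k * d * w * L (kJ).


E = k * d * w * L
  = 40 * 0.22 * 3.5 * 434
  = 13367.20 kJ


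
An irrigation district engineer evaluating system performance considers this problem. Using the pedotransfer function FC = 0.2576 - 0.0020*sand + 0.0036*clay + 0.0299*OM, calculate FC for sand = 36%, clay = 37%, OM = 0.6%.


FC = 0.2576 - 0.0020*36 + 0.0036*37 + 0.0299*0.6
   = 0.2576 - 0.0720 + 0.1332 + 0.0179
   = 0.3367


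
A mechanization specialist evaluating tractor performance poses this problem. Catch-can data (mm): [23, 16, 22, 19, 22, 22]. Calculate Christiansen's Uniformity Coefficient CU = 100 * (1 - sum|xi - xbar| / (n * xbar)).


xbar = 124 / 6 = 20.667
sum|xi - xbar| = 12.667
CU = 100 * (1 - 12.667 / (6 * 20.667))
   = 100 * (1 - 0.1022)
   = 89.78%


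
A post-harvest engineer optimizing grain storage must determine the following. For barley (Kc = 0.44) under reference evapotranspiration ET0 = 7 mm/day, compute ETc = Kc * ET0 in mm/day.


ETc = Kc * ET0
    = 0.44 * 7
    = 3.08 mm/day


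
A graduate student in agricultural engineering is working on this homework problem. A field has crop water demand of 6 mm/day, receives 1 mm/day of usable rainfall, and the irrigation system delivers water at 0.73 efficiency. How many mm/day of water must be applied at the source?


IWR = (ETc - Pe) / Ea
    = (6 - 1) / 0.73
    = 5 / 0.73
    = 6.85 mm/day


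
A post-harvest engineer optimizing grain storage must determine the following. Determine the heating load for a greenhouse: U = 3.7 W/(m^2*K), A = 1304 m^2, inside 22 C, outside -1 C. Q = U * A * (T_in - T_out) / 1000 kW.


dT = 22 - (-1) = 23 K
Q = U * A * dT
  = 3.7 * 1304 * 23
  = 110970.40 W = 110.97 kW


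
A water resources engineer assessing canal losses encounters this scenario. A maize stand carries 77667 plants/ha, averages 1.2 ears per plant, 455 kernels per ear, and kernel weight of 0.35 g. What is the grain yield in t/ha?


Y = density * ears * kernels * kw
  = 77667 * 1.2 * 455 * 0.35 g/ha
  = 14842163.70 g/ha
  = 14842.16 kg/ha = 14.84 t/ha


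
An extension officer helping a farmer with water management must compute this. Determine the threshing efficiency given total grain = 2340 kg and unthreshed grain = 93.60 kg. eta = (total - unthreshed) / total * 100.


eta = (total - unthreshed) / total * 100
    = (2340 - 93.60) / 2340 * 100
    = 2246.40 / 2340 * 100
    = 96%


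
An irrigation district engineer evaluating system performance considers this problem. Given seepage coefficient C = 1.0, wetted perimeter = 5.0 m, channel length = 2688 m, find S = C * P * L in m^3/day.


S = C * P * L
  = 1.0 * 5.0 * 2688
  = 13440 m^3/day


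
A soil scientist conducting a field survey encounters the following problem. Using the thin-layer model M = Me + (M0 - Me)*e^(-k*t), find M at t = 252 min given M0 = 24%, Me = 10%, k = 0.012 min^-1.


M = Me + (M0 - Me) * e^(-k*t)
  = 10 + (24 - 10) * e^(-0.012*252)
  = 10 + 14 * e^(-3.024)
  = 10 + 14 * 0.04861
  = 10 + 0.6805
  = 10.68%


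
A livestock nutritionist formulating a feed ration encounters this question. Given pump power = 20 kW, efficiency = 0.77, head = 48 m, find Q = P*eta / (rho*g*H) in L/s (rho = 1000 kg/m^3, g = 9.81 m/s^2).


Q = (P * 1000 * eta) / (rho * g * H)
  = (20 * 1000 * 0.77) / (1000 * 9.81 * 48)
  = 15400 / 470880
  = 0.03270 m^3/s = 32.70 L/s


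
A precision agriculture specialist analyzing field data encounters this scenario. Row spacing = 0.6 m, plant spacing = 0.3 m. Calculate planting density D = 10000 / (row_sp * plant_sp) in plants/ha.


D = 10000 / (row_sp * plant_sp)
  = 10000 / (0.6 * 0.3)
  = 10000 / 0.1800
  = 55555.56 plants/ha


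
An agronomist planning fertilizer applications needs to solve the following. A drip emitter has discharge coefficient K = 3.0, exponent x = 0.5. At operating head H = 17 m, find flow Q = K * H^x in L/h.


Q = K * H^x
  = 3.0 * 17^0.5
  = 3.0 * 4.1231
  = 12.37 L/h


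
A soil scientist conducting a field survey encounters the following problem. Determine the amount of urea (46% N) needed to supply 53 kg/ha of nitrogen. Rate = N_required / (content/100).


Rate = N_required / (N_content / 100)
     = 53 / (46 / 100)
     = 53 / 0.46
     = 115.22 kg/ha


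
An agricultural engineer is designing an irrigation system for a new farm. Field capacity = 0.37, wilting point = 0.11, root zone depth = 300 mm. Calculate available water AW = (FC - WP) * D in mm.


AW = (FC - WP) * D
   = (0.37 - 0.11) * 300
   = 0.26 * 300
   = 78 mm


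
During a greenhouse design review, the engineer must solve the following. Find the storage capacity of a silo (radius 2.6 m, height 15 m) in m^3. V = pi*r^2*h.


V = pi * r^2 * h
  = pi * 2.6^2 * 15
  = pi * 6.76 * 15
  = 318.56 m^3


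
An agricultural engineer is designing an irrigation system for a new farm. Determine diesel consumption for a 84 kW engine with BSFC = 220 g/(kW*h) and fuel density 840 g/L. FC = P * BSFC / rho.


FC = P * BSFC / rho_fuel
   = 84 * 220 / 840
   = 18480 / 840
   = 22 L/h


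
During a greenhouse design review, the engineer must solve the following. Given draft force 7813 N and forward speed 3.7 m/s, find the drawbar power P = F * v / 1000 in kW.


P = F * v / 1000
  = 7813 * 3.7 / 1000
  = 28908.10 / 1000
  = 28.91 kW


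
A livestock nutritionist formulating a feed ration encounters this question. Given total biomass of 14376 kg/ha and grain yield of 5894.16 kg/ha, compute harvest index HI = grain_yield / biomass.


HI = grain_yield / biomass
   = 5894.16 / 14376
   = 0.41


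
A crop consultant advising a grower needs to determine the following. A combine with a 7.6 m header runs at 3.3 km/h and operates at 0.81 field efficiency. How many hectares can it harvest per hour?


C = w * v * eta_f / 10
  = 7.6 * 3.3 * 0.81 / 10
  = 20.31 / 10
  = 2.03 ha/h


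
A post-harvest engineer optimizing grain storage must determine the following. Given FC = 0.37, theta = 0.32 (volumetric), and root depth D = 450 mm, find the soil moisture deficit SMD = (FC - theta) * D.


SMD = (FC - theta) * D
    = (0.37 - 0.32) * 450
    = 0.050 * 450
    = 22.50 mm


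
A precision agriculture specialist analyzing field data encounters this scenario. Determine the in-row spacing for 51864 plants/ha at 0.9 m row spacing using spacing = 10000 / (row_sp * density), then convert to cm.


spacing = 10000 / (row_sp * density)
        = 10000 / (0.9 * 51864)
        = 10000 / 46677.60
        = 0.21424 m = 21.42 cm


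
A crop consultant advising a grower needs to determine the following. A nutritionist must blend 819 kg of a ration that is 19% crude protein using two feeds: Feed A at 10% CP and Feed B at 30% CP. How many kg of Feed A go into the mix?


parts_A = CP_b - target = 30 - 19 = 11
parts_B = target - CP_a = 19 - 10 = 9
total_parts = 11 + 9 = 20
Feed A = 819 * 11 / 20 = 450.45 kg
Feed B = 819 * 9 / 20 = 368.55 kg

450.45 kg


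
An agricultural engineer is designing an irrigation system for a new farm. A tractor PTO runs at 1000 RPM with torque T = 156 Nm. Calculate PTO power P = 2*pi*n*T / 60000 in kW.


P = 2*pi*n*T / 60000
  = 2*pi * 1000 * 156 / 60000
  = 980176.91 / 60000
  = 16.34 kW


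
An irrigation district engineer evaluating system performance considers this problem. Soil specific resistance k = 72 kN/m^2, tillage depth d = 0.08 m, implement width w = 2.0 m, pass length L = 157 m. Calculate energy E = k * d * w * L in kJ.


E = k * d * w * L
  = 72 * 0.08 * 2.0 * 157
  = 1808.64 kJ


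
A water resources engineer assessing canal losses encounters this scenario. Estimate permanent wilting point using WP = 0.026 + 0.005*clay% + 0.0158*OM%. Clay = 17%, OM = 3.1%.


WP = 0.026 + 0.005*17 + 0.0158*3.1
   = 0.026 + 0.0850 + 0.0490
   = 0.1600


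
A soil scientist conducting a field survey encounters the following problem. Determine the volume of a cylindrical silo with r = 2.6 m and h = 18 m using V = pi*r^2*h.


V = pi * r^2 * h
  = pi * 2.6^2 * 18
  = pi * 6.76 * 18
  = 382.27 m^3


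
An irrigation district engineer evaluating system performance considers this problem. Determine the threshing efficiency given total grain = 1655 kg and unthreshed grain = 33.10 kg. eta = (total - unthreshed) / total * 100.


eta = (total - unthreshed) / total * 100
    = (1655 - 33.10) / 1655 * 100
    = 1621.90 / 1655 * 100
    = 98%


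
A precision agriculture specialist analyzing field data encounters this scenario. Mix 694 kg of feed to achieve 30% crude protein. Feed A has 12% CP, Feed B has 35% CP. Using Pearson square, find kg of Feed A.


parts_A = CP_b - target = 35 - 30 = 5
parts_B = target - CP_a = 30 - 12 = 18
total_parts = 5 + 18 = 23
Feed A = 694 * 5 / 23 = 150.87 kg
Feed B = 694 * 18 / 23 = 543.13 kg

150.87 kg


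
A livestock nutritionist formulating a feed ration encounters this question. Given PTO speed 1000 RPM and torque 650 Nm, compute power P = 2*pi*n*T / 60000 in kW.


P = 2*pi*n*T / 60000
  = 2*pi * 1000 * 650 / 60000
  = 4084070.45 / 60000
  = 68.07 kW


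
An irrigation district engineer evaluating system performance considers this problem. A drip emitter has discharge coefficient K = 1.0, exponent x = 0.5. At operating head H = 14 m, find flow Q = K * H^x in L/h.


Q = K * H^x
  = 1.0 * 14^0.5
  = 1.0 * 3.7417
  = 3.74 L/h


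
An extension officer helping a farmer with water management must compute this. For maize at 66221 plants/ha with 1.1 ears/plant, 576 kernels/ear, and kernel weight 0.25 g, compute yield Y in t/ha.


Y = density * ears * kernels * kw
  = 66221 * 1.1 * 576 * 0.25 g/ha
  = 10489406.40 g/ha
  = 10489.41 kg/ha = 10.49 t/ha


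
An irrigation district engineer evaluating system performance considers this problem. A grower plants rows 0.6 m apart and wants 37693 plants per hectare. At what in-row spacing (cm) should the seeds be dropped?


spacing = 10000 / (row_sp * density)
        = 10000 / (0.6 * 37693)
        = 10000 / 22615.80
        = 0.44217 m = 44.22 cm


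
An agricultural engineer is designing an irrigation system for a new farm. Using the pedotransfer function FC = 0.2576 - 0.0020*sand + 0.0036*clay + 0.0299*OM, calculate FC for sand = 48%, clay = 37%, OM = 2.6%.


FC = 0.2576 - 0.0020*48 + 0.0036*37 + 0.0299*2.6
   = 0.2576 - 0.0960 + 0.1332 + 0.0777
   = 0.3725


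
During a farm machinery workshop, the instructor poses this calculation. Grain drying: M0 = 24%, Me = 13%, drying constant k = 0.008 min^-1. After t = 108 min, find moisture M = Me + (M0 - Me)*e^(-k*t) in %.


M = Me + (M0 - Me) * e^(-k*t)
  = 13 + (24 - 13) * e^(-0.008*108)
  = 13 + 11 * e^(-0.864)
  = 13 + 11 * 0.42147
  = 13 + 4.6362
  = 17.64%


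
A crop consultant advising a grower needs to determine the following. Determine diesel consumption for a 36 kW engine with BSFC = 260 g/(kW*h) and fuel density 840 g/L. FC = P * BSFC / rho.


FC = P * BSFC / rho_fuel
   = 36 * 260 / 840
   = 9360 / 840
   = 11.14 L/h


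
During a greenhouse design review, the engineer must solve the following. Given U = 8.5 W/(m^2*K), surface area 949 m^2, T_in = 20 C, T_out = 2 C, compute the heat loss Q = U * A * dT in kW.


dT = 20 - (2) = 18 K
Q = U * A * dT
  = 8.5 * 949 * 18
  = 145197 W = 145.20 kW


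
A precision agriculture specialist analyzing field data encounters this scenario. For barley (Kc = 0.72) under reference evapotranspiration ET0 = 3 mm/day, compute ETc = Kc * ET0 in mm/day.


ETc = Kc * ET0
    = 0.72 * 3
    = 2.16 mm/day


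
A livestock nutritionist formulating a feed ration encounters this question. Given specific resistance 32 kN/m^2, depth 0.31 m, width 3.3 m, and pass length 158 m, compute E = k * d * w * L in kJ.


E = k * d * w * L
  = 32 * 0.31 * 3.3 * 158
  = 5172.29 kJ


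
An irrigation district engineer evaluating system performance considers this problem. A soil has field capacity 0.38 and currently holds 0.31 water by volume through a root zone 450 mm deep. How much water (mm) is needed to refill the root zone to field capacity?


SMD = (FC - theta) * D
    = (0.38 - 0.31) * 450
    = 0.070 * 450
    = 31.50 mm


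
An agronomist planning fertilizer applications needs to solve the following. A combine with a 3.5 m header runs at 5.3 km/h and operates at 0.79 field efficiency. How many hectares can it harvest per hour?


C = w * v * eta_f / 10
  = 3.5 * 5.3 * 0.79 / 10
  = 14.65 / 10
  = 1.47 ha/h


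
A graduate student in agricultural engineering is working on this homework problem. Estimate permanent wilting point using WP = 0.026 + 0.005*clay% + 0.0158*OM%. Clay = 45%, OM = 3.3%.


WP = 0.026 + 0.005*45 + 0.0158*3.3
   = 0.026 + 0.2250 + 0.0521
   = 0.3031


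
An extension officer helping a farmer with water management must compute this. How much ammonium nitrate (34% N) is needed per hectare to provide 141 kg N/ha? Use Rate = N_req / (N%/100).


Rate = N_required / (N_content / 100)
     = 141 / (34 / 100)
     = 141 / 0.34
     = 414.71 kg/ha


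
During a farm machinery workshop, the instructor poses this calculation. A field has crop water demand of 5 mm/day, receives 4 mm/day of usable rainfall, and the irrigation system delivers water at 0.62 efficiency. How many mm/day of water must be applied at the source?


IWR = (ETc - Pe) / Ea
    = (5 - 4) / 0.62
    = 1 / 0.62
    = 1.61 mm/day


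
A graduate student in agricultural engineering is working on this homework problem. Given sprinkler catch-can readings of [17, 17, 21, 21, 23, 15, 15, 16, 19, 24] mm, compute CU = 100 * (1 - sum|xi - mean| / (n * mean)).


xbar = 188 / 10 = 18.800
sum|xi - xbar| = 28
CU = 100 * (1 - 28 / (10 * 18.800))
   = 100 * (1 - 0.1489)
   = 85.11%


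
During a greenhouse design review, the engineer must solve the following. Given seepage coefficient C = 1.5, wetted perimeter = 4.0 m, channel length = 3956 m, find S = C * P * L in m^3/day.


S = C * P * L
  = 1.5 * 4.0 * 3956
  = 23736 m^3/day


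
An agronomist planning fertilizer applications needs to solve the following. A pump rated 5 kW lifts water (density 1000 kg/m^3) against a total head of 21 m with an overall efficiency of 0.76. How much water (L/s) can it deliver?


Q = (P * 1000 * eta) / (rho * g * H)
  = (5 * 1000 * 0.76) / (1000 * 9.81 * 21)
  = 3800 / 206010
  = 0.01845 m^3/s = 18.45 L/s


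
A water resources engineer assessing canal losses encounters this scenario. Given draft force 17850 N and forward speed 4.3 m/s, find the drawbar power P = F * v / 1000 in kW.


P = F * v / 1000
  = 17850 * 4.3 / 1000
  = 76755 / 1000
  = 76.76 kW


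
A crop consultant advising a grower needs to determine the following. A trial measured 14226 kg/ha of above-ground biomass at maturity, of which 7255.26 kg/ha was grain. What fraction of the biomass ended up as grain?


HI = grain_yield / biomass
   = 7255.26 / 14226
   = 0.51


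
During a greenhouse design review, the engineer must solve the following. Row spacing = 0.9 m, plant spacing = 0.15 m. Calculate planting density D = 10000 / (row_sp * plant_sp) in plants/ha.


D = 10000 / (row_sp * plant_sp)
  = 10000 / (0.9 * 0.15)
  = 10000 / 0.1350
  = 74074.07 plants/ha


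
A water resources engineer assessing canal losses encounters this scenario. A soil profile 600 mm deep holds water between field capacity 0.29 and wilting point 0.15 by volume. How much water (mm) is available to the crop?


AW = (FC - WP) * D
   = (0.29 - 0.15) * 600
   = 0.14 * 600
   = 84 mm


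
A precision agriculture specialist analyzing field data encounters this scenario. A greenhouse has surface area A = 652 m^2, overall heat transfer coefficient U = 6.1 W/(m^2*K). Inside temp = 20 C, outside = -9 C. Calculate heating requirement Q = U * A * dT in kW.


dT = 20 - (-9) = 29 K
Q = U * A * dT
  = 6.1 * 652 * 29
  = 115338.80 W = 115.34 kW


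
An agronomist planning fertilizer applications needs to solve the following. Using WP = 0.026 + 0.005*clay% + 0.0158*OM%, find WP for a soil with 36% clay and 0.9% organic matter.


WP = 0.026 + 0.005*36 + 0.0158*0.9
   = 0.026 + 0.1800 + 0.0142
   = 0.2202


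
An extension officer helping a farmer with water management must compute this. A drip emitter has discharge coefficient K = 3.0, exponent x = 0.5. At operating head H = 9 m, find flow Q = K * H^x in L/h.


Q = K * H^x
  = 3.0 * 9^0.5
  = 3.0 * 3
  = 9 L/h


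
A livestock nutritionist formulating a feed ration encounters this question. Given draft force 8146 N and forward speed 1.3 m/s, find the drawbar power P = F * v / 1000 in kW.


P = F * v / 1000
  = 8146 * 1.3 / 1000
  = 10589.80 / 1000
  = 10.59 kW


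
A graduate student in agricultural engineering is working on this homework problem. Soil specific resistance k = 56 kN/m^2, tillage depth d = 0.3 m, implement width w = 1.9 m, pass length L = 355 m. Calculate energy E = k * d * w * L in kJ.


E = k * d * w * L
  = 56 * 0.3 * 1.9 * 355
  = 11331.60 kJ


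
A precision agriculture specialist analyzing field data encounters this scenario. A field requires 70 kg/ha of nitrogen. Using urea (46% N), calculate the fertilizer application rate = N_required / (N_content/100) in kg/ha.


Rate = N_required / (N_content / 100)
     = 70 / (46 / 100)
     = 70 / 0.46
     = 152.17 kg/ha


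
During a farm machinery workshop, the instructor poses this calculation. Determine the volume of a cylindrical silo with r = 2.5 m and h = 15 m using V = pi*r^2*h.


V = pi * r^2 * h
  = pi * 2.5^2 * 15
  = pi * 6.25 * 15
  = 294.52 m^3


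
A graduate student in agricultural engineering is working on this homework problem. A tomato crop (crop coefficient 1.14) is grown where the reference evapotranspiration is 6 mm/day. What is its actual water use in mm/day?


ETc = Kc * ET0
    = 1.14 * 6
    = 6.84 mm/day


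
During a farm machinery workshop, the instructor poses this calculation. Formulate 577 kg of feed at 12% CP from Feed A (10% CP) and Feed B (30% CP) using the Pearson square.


parts_A = CP_b - target = 30 - 12 = 18
parts_B = target - CP_a = 12 - 10 = 2
total_parts = 18 + 2 = 20
Feed A = 577 * 18 / 20 = 519.30 kg
Feed B = 577 * 2 / 20 = 57.70 kg

519.30 kg


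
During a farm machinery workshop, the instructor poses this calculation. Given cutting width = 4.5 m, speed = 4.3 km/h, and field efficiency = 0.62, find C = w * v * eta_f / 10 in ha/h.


C = w * v * eta_f / 10
  = 4.5 * 4.3 * 0.62 / 10
  = 12.00 / 10
  = 1.20 ha/h


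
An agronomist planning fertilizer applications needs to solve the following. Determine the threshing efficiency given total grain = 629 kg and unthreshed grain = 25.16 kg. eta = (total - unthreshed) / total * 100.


eta = (total - unthreshed) / total * 100
    = (629 - 25.16) / 629 * 100
    = 603.84 / 629 * 100
    = 96%


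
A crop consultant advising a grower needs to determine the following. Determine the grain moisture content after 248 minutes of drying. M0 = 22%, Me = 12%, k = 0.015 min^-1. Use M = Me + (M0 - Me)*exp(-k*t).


M = Me + (M0 - Me) * e^(-k*t)
  = 12 + (22 - 12) * e^(-0.015*248)
  = 12 + 10 * e^(-3.720)
  = 12 + 10 * 0.02423
  = 12 + 0.2423
  = 12.24%


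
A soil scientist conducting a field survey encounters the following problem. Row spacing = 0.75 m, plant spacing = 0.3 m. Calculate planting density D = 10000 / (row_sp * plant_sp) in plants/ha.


D = 10000 / (row_sp * plant_sp)
  = 10000 / (0.75 * 0.3)
  = 10000 / 0.2250
  = 44444.44 plants/ha


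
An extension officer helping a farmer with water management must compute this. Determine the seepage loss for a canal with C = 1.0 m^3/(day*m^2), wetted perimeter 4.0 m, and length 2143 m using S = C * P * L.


S = C * P * L
  = 1.0 * 4.0 * 2143
  = 8572 m^3/day


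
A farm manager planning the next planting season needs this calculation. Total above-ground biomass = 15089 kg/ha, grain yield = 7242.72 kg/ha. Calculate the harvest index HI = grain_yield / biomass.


HI = grain_yield / biomass
   = 7242.72 / 15089
   = 0.48


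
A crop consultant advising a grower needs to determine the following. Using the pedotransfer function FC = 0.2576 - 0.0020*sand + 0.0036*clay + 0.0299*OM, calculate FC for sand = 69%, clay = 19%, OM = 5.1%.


FC = 0.2576 - 0.0020*69 + 0.0036*19 + 0.0299*5.1
   = 0.2576 - 0.1380 + 0.0684 + 0.1525
   = 0.3405


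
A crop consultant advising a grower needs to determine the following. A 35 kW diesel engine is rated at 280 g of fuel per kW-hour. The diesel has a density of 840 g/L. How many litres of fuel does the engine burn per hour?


FC = P * BSFC / rho_fuel
   = 35 * 280 / 840
   = 9800 / 840
   = 11.67 L/h


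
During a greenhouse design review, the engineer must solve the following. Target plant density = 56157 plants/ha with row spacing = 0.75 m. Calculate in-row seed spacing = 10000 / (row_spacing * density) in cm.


spacing = 10000 / (row_sp * density)
        = 10000 / (0.75 * 56157)
        = 10000 / 42117.75
        = 0.23743 m = 23.74 cm


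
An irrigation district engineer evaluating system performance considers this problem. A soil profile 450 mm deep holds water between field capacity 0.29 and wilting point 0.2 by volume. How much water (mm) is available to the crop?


AW = (FC - WP) * D
   = (0.29 - 0.2) * 450
   = 0.09 * 450
   = 40.50 mm


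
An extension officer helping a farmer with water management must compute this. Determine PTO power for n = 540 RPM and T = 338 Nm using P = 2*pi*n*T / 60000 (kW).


P = 2*pi*n*T / 60000
  = 2*pi * 540 * 338 / 60000
  = 1146806.98 / 60000
  = 19.11 kW


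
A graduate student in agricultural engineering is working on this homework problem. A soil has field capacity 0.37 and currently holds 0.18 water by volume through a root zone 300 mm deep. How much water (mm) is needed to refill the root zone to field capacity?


SMD = (FC - theta) * D
    = (0.37 - 0.18) * 300
    = 0.190 * 300
    = 57 mm


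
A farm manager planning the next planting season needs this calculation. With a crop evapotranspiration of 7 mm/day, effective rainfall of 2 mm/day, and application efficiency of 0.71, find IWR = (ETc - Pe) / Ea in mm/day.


IWR = (ETc - Pe) / Ea
    = (7 - 2) / 0.71
    = 5 / 0.71
    = 7.04 mm/day


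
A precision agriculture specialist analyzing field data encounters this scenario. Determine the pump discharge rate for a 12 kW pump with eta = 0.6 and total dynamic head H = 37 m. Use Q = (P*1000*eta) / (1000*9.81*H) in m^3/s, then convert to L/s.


Q = (P * 1000 * eta) / (rho * g * H)
  = (12 * 1000 * 0.6) / (1000 * 9.81 * 37)
  = 7200 / 362970
  = 0.01984 m^3/s = 19.84 L/s


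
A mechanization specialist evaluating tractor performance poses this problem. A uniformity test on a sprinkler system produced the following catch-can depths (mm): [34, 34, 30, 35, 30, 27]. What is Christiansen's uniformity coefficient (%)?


xbar = 190 / 6 = 31.667
sum|xi - xbar| = 16
CU = 100 * (1 - 16 / (6 * 31.667))
   = 100 * (1 - 0.0842)
   = 91.58%


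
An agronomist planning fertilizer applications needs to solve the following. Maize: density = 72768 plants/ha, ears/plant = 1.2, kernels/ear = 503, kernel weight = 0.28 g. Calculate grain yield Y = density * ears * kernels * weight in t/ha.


Y = density * ears * kernels * kw
  = 72768 * 1.2 * 503 * 0.28 g/ha
  = 12298374.14 g/ha
  = 12298.37 kg/ha = 12.30 t/ha


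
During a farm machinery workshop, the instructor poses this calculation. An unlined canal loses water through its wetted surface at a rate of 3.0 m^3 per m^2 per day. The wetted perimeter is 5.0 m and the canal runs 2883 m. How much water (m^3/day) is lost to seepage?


S = C * P * L
  = 3.0 * 5.0 * 2883
  = 43245 m^3/day


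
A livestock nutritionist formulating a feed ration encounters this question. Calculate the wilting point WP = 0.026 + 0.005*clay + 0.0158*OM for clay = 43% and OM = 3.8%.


WP = 0.026 + 0.005*43 + 0.0158*3.8
   = 0.026 + 0.2150 + 0.0600
   = 0.3010


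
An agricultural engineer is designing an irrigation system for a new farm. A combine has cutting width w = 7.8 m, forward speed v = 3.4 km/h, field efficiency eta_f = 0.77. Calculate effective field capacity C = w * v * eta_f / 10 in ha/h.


C = w * v * eta_f / 10
  = 7.8 * 3.4 * 0.77 / 10
  = 20.42 / 10
  = 2.04 ha/h


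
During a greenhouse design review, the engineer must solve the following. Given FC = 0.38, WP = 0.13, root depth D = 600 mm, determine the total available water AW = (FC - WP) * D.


AW = (FC - WP) * D
   = (0.38 - 0.13) * 600
   = 0.25 * 600
   = 150 mm


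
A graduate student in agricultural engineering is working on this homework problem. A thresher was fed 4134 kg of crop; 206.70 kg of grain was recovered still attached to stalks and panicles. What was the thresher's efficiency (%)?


eta = (total - unthreshed) / total * 100
    = (4134 - 206.70) / 4134 * 100
    = 3927.30 / 4134 * 100
    = 95%


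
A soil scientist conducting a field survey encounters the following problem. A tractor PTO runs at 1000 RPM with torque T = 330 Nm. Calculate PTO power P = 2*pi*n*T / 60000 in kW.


P = 2*pi*n*T / 60000
  = 2*pi * 1000 * 330 / 60000
  = 2073451.15 / 60000
  = 34.56 kW


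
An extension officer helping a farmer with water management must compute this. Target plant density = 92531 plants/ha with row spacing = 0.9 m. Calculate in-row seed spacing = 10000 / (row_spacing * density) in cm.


spacing = 10000 / (row_sp * density)
        = 10000 / (0.9 * 92531)
        = 10000 / 83277.90
        = 0.12008 m = 12.01 cm


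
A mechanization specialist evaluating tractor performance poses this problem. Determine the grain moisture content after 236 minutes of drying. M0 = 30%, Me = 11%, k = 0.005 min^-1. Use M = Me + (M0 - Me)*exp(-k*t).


M = Me + (M0 - Me) * e^(-k*t)
  = 11 + (30 - 11) * e^(-0.005*236)
  = 11 + 19 * e^(-1.180)
  = 11 + 19 * 0.30728
  = 11 + 5.8383
  = 16.84%


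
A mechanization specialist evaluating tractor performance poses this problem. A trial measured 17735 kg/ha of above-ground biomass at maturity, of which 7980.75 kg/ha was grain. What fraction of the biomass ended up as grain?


HI = grain_yield / biomass
   = 7980.75 / 17735
   = 0.45


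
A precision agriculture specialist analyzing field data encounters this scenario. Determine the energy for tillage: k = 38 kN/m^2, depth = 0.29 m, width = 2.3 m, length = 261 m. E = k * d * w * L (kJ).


E = k * d * w * L
  = 38 * 0.29 * 2.3 * 261
  = 6615.31 kJ


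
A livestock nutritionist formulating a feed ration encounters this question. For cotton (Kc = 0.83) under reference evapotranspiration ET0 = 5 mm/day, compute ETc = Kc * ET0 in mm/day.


ETc = Kc * ET0
    = 0.83 * 5
    = 4.15 mm/day


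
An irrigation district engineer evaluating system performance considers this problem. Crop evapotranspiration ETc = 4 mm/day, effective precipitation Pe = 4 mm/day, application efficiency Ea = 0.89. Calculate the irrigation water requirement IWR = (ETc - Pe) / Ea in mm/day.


IWR = (ETc - Pe) / Ea
    = (4 - 4) / 0.89
    = 0 / 0.89
    = 0 mm/day


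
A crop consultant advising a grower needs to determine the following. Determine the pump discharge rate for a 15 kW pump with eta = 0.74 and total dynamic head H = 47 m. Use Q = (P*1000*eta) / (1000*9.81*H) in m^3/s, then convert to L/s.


Q = (P * 1000 * eta) / (rho * g * H)
  = (15 * 1000 * 0.74) / (1000 * 9.81 * 47)
  = 11100 / 461070
  = 0.02407 m^3/s = 24.07 L/s
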